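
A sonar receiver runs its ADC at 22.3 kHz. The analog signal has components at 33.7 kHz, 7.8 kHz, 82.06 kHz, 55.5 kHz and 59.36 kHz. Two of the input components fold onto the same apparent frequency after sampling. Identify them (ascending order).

33.7 kHz, 55.5 kHz

fs/2 = 11.15 kHz.
33.7 kHz mod fs = 11.4 kHz.
11.4 kHz > fs/2 = 11.15 kHz, folds to fs − 11.4 kHz = 10.9 kHz.
7.8 kHz ≤ fs/2 = 11.15 kHz, passes unchanged.
82.06 kHz mod fs = 15.16 kHz.
15.16 kHz > fs/2 = 11.15 kHz, folds to fs − 15.16 kHz = 7.14 kHz.
55.5 kHz mod fs = 10.9 kHz.
10.9 kHz ≤ fs/2 = 11.15 kHz, appears at 10.9 kHz.
59.36 kHz mod fs = 14.76 kHz.
14.76 kHz > fs/2 = 11.15 kHz, folds to fs − 14.76 kHz = 7.54 kHz.
33.7 kHz and 55.5 kHz both map to 10.9 kHz.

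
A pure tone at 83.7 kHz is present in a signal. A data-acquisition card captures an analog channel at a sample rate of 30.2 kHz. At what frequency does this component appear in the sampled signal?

83.7 kHz mod fs = 23.3 kHz.
23.3 kHz > fs/2 = 15.1 kHz, folds to fs − 23.3 kHz = 6.9 kHz.

6.9 kHz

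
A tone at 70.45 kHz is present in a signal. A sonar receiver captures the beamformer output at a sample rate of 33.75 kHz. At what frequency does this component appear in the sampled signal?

70.45 kHz mod fs = 2.95 kHz.
2.95 kHz ≤ fs/2 = 16.875 kHz, appears at 2.95 kHz.

2.95 kHz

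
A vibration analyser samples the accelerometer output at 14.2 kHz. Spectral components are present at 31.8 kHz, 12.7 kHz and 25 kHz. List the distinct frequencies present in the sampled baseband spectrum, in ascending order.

fs/2 = 7.1 kHz.
31.8 kHz mod fs = 3.4 kHz.
3.4 kHz ≤ fs/2 = 7.1 kHz, appears at 3.4 kHz.
12.7 kHz > fs/2 = 7.1 kHz, folds to fs − 12.7 kHz = 1.5 kHz.
25 kHz mod fs = 10.8 kHz.
10.8 kHz > fs/2 = 7.1 kHz, folds to fs − 10.8 kHz = 3.4 kHz.
Distinct values: {1.5 kHz, 3.4 kHz}.

1.5 kHz, 3.4 kHz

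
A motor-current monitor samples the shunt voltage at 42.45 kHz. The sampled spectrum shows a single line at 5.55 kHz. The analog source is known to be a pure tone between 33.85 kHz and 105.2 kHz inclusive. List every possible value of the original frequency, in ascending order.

Frequencies that alias to 5.55 kHz are k·fs ± 5.55 kHz for integer k ≥ 0.
k=0: 5.55 kHz.
k=1: 36.9 kHz, 48 kHz.
k=2: 79.35 kHz, 90.45 kHz.
k=3: 121.8 kHz, 132.9 kHz.
Within [33.85 kHz, 105.2 kHz]: 36.9 kHz, 48 kHz, 79.35 kHz, 90.45 kHz.

36.9 kHz, 48 kHz, 79.35 kHz, 90.45 kHz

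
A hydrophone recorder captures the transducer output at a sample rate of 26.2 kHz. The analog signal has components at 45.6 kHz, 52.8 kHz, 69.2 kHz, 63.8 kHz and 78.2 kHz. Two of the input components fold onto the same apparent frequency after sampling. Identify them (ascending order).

52.8 kHz, 78.2 kHz

fs/2 = 13.1 kHz.
45.6 kHz mod fs = 19.4 kHz.
19.4 kHz > fs/2 = 13.1 kHz, folds to fs − 19.4 kHz = 6.8 kHz.
52.8 kHz mod fs = 0.4 kHz.
0.4 kHz ≤ fs/2 = 13.1 kHz, appears at 0.4 kHz.
69.2 kHz mod fs = 16.8 kHz.
16.8 kHz > fs/2 = 13.1 kHz, folds to fs − 16.8 kHz = 9.4 kHz.
63.8 kHz mod fs = 11.4 kHz.
11.4 kHz ≤ fs/2 = 13.1 kHz, appears at 11.4 kHz.
78.2 kHz mod fs = 25.8 kHz.
25.8 kHz > fs/2 = 13.1 kHz, folds to fs − 25.8 kHz = 0.4 kHz.
52.8 kHz and 78.2 kHz both map to 0.4 kHz.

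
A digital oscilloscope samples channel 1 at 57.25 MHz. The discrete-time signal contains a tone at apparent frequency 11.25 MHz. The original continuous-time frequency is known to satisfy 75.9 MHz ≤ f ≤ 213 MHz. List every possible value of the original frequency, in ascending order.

103.25 MHz, 125.75 MHz, 160.5 MHz, 183 MHz

Frequencies that alias to 11.25 MHz are k·fs ± 11.25 MHz for integer k ≥ 0.
k=0: 11.25 MHz.
k=1: 46 MHz, 68.5 MHz.
k=2: 103.25 MHz, 125.75 MHz.
k=3: 160.5 MHz, 183 MHz.
k=4: 217.75 MHz, 240.25 MHz.
Within [75.9 MHz, 213 MHz]: 103.25 MHz, 125.75 MHz, 160.5 MHz, 183 MHz.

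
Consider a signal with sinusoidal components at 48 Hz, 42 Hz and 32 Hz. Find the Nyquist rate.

96 Hz

Highest-frequency component: 48 Hz.
Nyquist rate = 2 × 48 Hz = 96 Hz.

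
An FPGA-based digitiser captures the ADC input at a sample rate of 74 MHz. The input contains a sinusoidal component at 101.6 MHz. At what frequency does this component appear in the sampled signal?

101.6 MHz mod fs = 27.6 MHz.
27.6 MHz ≤ fs/2 = 37 MHz, appears at 27.6 MHz.

27.6 MHz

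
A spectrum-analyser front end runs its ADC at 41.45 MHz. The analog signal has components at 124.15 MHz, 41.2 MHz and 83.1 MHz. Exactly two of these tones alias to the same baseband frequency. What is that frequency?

0.2 MHz

fs/2 = 20.725 MHz.
124.15 MHz mod fs = 41.25 MHz.
41.25 MHz > fs/2 = 20.725 MHz, folds to fs − 41.25 MHz = 0.2 MHz.
41.2 MHz > fs/2 = 20.725 MHz, folds to fs − 41.2 MHz = 0.25 MHz.
83.1 MHz mod fs = 0.2 MHz.
0.2 MHz ≤ fs/2 = 20.725 MHz, appears at 0.2 MHz.
83.1 MHz and 124.15 MHz both map to 0.2 MHz.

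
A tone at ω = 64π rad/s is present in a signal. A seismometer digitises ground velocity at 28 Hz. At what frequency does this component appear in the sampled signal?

ω = 64π rad/s → f = ω/(2π) = 32 Hz.
32 Hz mod fs = 4 Hz.
4 Hz ≤ fs/2 = 14 Hz, appears at 4 Hz.

4 Hz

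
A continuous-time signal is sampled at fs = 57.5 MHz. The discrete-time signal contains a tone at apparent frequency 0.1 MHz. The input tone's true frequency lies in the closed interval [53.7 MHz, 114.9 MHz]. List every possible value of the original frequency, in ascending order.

Frequencies that alias to 0.1 MHz are k·fs ± 0.1 MHz for integer k ≥ 0.
k=0: 0.1 MHz.
k=1: 57.4 MHz, 57.6 MHz.
k=2: 114.9 MHz, 115.1 MHz.
k=3: 172.4 MHz, 172.6 MHz.
Within [53.7 MHz, 114.9 MHz]: 57.4 MHz, 57.6 MHz, 114.9 MHz.

57.4 MHz, 57.6 MHz, 114.9 MHz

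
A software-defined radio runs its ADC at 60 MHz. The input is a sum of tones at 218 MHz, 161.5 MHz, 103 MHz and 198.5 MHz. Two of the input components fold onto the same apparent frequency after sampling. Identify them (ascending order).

161.5 MHz, 198.5 MHz

fs/2 = 30 MHz.
218 MHz mod fs = 38 MHz.
38 MHz > fs/2 = 30 MHz, folds to fs − 38 MHz = 22 MHz.
161.5 MHz mod fs = 41.5 MHz.
41.5 MHz > fs/2 = 30 MHz, folds to fs − 41.5 MHz = 18.5 MHz.
103 MHz mod fs = 43 MHz.
43 MHz > fs/2 = 30 MHz, folds to fs − 43 MHz = 17 MHz.
198.5 MHz mod fs = 18.5 MHz.
18.5 MHz ≤ fs/2 = 30 MHz, appears at 18.5 MHz.
161.5 MHz and 198.5 MHz both map to 18.5 MHz.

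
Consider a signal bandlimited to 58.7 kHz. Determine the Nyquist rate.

117.4 kHz

Nyquist rate = 2 × 58.7 kHz = 117.4 kHz.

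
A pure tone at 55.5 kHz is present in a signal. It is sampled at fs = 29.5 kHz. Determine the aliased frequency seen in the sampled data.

3.5 kHz

55.5 kHz mod fs = 26 kHz.
26 kHz > fs/2 = 14.75 kHz, folds to fs − 26 kHz = 3.5 kHz.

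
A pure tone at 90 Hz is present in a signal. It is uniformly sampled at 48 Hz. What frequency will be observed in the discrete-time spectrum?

90 Hz mod fs = 42 Hz.
42 Hz > fs/2 = 24 Hz, folds to fs − 42 Hz = 6 Hz.

6 Hz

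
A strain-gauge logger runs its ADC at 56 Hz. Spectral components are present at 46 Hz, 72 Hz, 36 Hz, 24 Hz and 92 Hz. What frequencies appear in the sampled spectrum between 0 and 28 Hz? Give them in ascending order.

fs/2 = 28 Hz.
46 Hz > fs/2 = 28 Hz, folds to fs − 46 Hz = 10 Hz.
72 Hz mod fs = 16 Hz.
16 Hz ≤ fs/2 = 28 Hz, appears at 16 Hz.
36 Hz > fs/2 = 28 Hz, folds to fs − 36 Hz = 20 Hz.
24 Hz ≤ fs/2 = 28 Hz, passes unchanged.
92 Hz mod fs = 36 Hz.
36 Hz > fs/2 = 28 Hz, folds to fs − 36 Hz = 20 Hz.
Distinct values: {10 Hz, 16 Hz, 20 Hz, 24 Hz}.

10 Hz, 16 Hz, 20 Hz, 24 Hz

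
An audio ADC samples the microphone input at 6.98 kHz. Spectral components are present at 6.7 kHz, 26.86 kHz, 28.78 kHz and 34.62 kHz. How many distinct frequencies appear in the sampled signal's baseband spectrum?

3

fs/2 = 3.49 kHz.
6.7 kHz > fs/2 = 3.49 kHz, folds to fs − 6.7 kHz = 0.28 kHz.
26.86 kHz mod fs = 5.92 kHz.
5.92 kHz > fs/2 = 3.49 kHz, folds to fs − 5.92 kHz = 1.06 kHz.
28.78 kHz mod fs = 0.86 kHz.
0.86 kHz ≤ fs/2 = 3.49 kHz, appears at 0.86 kHz.
34.62 kHz mod fs = 6.7 kHz.
6.7 kHz > fs/2 = 3.49 kHz, folds to fs − 6.7 kHz = 0.28 kHz.
Distinct values: {0.28 kHz, 0.86 kHz, 1.06 kHz} → 3.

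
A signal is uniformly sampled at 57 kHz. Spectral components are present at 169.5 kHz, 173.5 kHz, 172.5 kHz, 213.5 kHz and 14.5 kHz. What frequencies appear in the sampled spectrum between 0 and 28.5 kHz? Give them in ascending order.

fs/2 = 28.5 kHz.
169.5 kHz mod fs = 55.5 kHz.
55.5 kHz > fs/2 = 28.5 kHz, folds to fs − 55.5 kHz = 1.5 kHz.
173.5 kHz mod fs = 2.5 kHz.
2.5 kHz ≤ fs/2 = 28.5 kHz, appears at 2.5 kHz.
172.5 kHz mod fs = 1.5 kHz.
1.5 kHz ≤ fs/2 = 28.5 kHz, appears at 1.5 kHz.
213.5 kHz mod fs = 42.5 kHz.
42.5 kHz > fs/2 = 28.5 kHz, folds to fs − 42.5 kHz = 14.5 kHz.
14.5 kHz ≤ fs/2 = 28.5 kHz, passes unchanged.
Distinct values: {1.5 kHz, 2.5 kHz, 14.5 kHz}.

1.5 kHz, 2.5 kHz, 14.5 kHz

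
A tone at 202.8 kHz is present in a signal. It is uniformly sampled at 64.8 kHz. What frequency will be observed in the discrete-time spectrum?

8.4 kHz

202.8 kHz mod fs = 8.4 kHz.
8.4 kHz ≤ fs/2 = 32.4 kHz, appears at 8.4 kHz.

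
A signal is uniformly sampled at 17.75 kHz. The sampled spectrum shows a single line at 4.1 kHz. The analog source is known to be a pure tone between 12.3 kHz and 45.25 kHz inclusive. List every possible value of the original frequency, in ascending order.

13.65 kHz, 21.85 kHz, 31.4 kHz, 39.6 kHz

Frequencies that alias to 4.1 kHz are k·fs ± 4.1 kHz for integer k ≥ 0.
k=0: 4.1 kHz.
k=1: 13.65 kHz, 21.85 kHz.
k=2: 31.4 kHz, 39.6 kHz.
k=3: 49.15 kHz, 57.35 kHz.
Within [12.3 kHz, 45.25 kHz]: 13.65 kHz, 21.85 kHz, 31.4 kHz, 39.6 kHz.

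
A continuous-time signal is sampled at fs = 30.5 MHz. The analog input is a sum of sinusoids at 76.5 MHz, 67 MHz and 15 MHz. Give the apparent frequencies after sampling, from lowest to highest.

6 MHz, 15 MHz

fs/2 = 15.25 MHz.
76.5 MHz mod fs = 15.5 MHz.
15.5 MHz > fs/2 = 15.25 MHz, folds to fs − 15.5 MHz = 15 MHz.
67 MHz mod fs = 6 MHz.
6 MHz ≤ fs/2 = 15.25 MHz, appears at 6 MHz.
15 MHz ≤ fs/2 = 15.25 MHz, passes unchanged.
Distinct values: {6 MHz, 15 MHz}.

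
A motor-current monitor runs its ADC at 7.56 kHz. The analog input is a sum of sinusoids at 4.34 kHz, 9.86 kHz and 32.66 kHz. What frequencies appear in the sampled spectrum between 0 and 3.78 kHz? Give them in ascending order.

2.3 kHz, 2.42 kHz, 3.22 kHz

fs/2 = 3.78 kHz.
4.34 kHz > fs/2 = 3.78 kHz, folds to fs − 4.34 kHz = 3.22 kHz.
9.86 kHz mod fs = 2.3 kHz.
2.3 kHz ≤ fs/2 = 3.78 kHz, appears at 2.3 kHz.
32.66 kHz mod fs = 2.42 kHz.
2.42 kHz ≤ fs/2 = 3.78 kHz, appears at 2.42 kHz.
Distinct values: {2.3 kHz, 2.42 kHz, 3.22 kHz}.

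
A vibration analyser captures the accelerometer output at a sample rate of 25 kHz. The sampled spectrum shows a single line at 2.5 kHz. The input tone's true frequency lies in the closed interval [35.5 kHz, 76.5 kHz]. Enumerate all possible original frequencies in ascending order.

Frequencies that alias to 2.5 kHz are k·fs ± 2.5 kHz for integer k ≥ 0.
k=0: 2.5 kHz.
k=1: 22.5 kHz, 27.5 kHz.
k=2: 47.5 kHz, 52.5 kHz.
k=3: 72.5 kHz, 77.5 kHz.
k=4: 97.5 kHz, 102.5 kHz.
Within [35.5 kHz, 76.5 kHz]: 47.5 kHz, 52.5 kHz, 72.5 kHz.

47.5 kHz, 52.5 kHz, 72.5 kHz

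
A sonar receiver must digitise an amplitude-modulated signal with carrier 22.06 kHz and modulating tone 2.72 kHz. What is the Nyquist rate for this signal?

49.56 kHz

AM sidebands sit at fc ± fm = 19.34 kHz and 24.78 kHz.
Highest-frequency component: 24.78 kHz.
Nyquist rate = 2 × 24.78 kHz = 49.56 kHz.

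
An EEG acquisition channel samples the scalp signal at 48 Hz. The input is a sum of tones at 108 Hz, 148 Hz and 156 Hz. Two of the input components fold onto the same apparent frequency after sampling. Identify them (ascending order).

108 Hz, 156 Hz

fs/2 = 24 Hz.
108 Hz mod fs = 12 Hz.
12 Hz ≤ fs/2 = 24 Hz, appears at 12 Hz.
148 Hz mod fs = 4 Hz.
4 Hz ≤ fs/2 = 24 Hz, appears at 4 Hz.
156 Hz mod fs = 12 Hz.
12 Hz ≤ fs/2 = 24 Hz, appears at 12 Hz.
108 Hz and 156 Hz both map to 12 Hz.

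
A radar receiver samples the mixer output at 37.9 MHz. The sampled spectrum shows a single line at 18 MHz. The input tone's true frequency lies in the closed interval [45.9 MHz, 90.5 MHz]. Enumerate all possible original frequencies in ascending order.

Frequencies that alias to 18 MHz are k·fs ± 18 MHz for integer k ≥ 0.
k=0: 18 MHz.
k=1: 19.9 MHz, 55.9 MHz.
k=2: 57.8 MHz, 93.8 MHz.
k=3: 95.7 MHz, 131.7 MHz.
Within [45.9 MHz, 90.5 MHz]: 55.9 MHz, 57.8 MHz.

55.9 MHz, 57.8 MHz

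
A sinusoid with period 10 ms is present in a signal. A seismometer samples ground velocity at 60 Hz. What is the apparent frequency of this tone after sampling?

20 Hz

T = 10 ms → f = 1/T = 100 Hz.
100 Hz mod fs = 40 Hz.
40 Hz > fs/2 = 30 Hz, folds to fs − 40 Hz = 20 Hz.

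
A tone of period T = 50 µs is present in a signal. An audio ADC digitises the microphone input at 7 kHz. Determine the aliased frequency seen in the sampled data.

T = 50 µs → f = 1/T = 20 kHz.
20 kHz mod fs = 6 kHz.
6 kHz > fs/2 = 3.5 kHz, folds to fs − 6 kHz = 1 kHz.

1 kHz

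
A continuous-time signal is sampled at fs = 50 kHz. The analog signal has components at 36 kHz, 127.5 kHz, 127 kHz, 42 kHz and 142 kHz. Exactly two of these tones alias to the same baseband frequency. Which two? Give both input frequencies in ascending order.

fs/2 = 25 kHz.
36 kHz > fs/2 = 25 kHz, folds to fs − 36 kHz = 14 kHz.
127.5 kHz mod fs = 27.5 kHz.
27.5 kHz > fs/2 = 25 kHz, folds to fs − 27.5 kHz = 22.5 kHz.
127 kHz mod fs = 27 kHz.
27 kHz > fs/2 = 25 kHz, folds to fs − 27 kHz = 23 kHz.
42 kHz > fs/2 = 25 kHz, folds to fs − 42 kHz = 8 kHz.
142 kHz mod fs = 42 kHz.
42 kHz > fs/2 = 25 kHz, folds to fs − 42 kHz = 8 kHz.
42 kHz and 142 kHz both map to 8 kHz.

42 kHz, 142 kHz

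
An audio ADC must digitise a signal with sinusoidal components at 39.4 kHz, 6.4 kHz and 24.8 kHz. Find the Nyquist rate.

Highest-frequency component: 39.4 kHz.
Nyquist rate = 2 × 39.4 kHz = 78.8 kHz.

78.8 kHz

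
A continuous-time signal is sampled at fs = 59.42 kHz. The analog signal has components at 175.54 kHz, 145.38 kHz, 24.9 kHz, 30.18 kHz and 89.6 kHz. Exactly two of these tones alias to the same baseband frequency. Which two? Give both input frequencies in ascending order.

fs/2 = 29.71 kHz.
175.54 kHz mod fs = 56.7 kHz.
56.7 kHz > fs/2 = 29.71 kHz, folds to fs − 56.7 kHz = 2.72 kHz.
145.38 kHz mod fs = 26.54 kHz.
26.54 kHz ≤ fs/2 = 29.71 kHz, appears at 26.54 kHz.
24.9 kHz ≤ fs/2 = 29.71 kHz, passes unchanged.
30.18 kHz > fs/2 = 29.71 kHz, folds to fs − 30.18 kHz = 29.24 kHz.
89.6 kHz mod fs = 30.18 kHz.
30.18 kHz > fs/2 = 29.71 kHz, folds to fs − 30.18 kHz = 29.24 kHz.
30.18 kHz and 89.6 kHz both map to 29.24 kHz.

30.18 kHz, 89.6 kHz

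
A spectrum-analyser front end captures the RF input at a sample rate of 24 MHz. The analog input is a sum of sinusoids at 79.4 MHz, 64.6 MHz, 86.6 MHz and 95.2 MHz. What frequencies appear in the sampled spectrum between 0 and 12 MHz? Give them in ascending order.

fs/2 = 12 MHz.
79.4 MHz mod fs = 7.4 MHz.
7.4 MHz ≤ fs/2 = 12 MHz, appears at 7.4 MHz.
64.6 MHz mod fs = 16.6 MHz.
16.6 MHz > fs/2 = 12 MHz, folds to fs − 16.6 MHz = 7.4 MHz.
86.6 MHz mod fs = 14.6 MHz.
14.6 MHz > fs/2 = 12 MHz, folds to fs − 14.6 MHz = 9.4 MHz.
95.2 MHz mod fs = 23.2 MHz.
23.2 MHz > fs/2 = 12 MHz, folds to fs − 23.2 MHz = 0.8 MHz.
Distinct values: {0.8 MHz, 7.4 MHz, 9.4 MHz}.

0.8 MHz, 7.4 MHz, 9.4 MHz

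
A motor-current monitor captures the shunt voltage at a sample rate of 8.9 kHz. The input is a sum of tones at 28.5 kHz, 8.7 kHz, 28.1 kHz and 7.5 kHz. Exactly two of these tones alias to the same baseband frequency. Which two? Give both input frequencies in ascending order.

fs/2 = 4.45 kHz.
28.5 kHz mod fs = 1.8 kHz.
1.8 kHz ≤ fs/2 = 4.45 kHz, appears at 1.8 kHz.
8.7 kHz > fs/2 = 4.45 kHz, folds to fs − 8.7 kHz = 0.2 kHz.
28.1 kHz mod fs = 1.4 kHz.
1.4 kHz ≤ fs/2 = 4.45 kHz, appears at 1.4 kHz.
7.5 kHz > fs/2 = 4.45 kHz, folds to fs − 7.5 kHz = 1.4 kHz.
7.5 kHz and 28.1 kHz both map to 1.4 kHz.

7.5 kHz, 28.1 kHz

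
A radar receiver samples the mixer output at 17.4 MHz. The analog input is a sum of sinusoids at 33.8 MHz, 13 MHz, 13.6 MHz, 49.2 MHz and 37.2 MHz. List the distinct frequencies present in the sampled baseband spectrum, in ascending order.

1 MHz, 2.4 MHz, 3 MHz, 3.8 MHz, 4.4 MHz

fs/2 = 8.7 MHz.
33.8 MHz mod fs = 16.4 MHz.
16.4 MHz > fs/2 = 8.7 MHz, folds to fs − 16.4 MHz = 1 MHz.
13 MHz > fs/2 = 8.7 MHz, folds to fs − 13 MHz = 4.4 MHz.
13.6 MHz > fs/2 = 8.7 MHz, folds to fs − 13.6 MHz = 3.8 MHz.
49.2 MHz mod fs = 14.4 MHz.
14.4 MHz > fs/2 = 8.7 MHz, folds to fs − 14.4 MHz = 3 MHz.
37.2 MHz mod fs = 2.4 MHz.
2.4 MHz ≤ fs/2 = 8.7 MHz, appears at 2.4 MHz.
Distinct values: {1 MHz, 2.4 MHz, 3 MHz, 3.8 MHz, 4.4 MHz}.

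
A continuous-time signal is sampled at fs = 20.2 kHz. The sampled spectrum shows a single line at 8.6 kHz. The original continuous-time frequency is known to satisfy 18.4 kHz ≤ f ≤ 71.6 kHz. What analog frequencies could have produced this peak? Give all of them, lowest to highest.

Frequencies that alias to 8.6 kHz are k·fs ± 8.6 kHz for integer k ≥ 0.
k=0: 8.6 kHz.
k=1: 11.6 kHz, 28.8 kHz.
k=2: 31.8 kHz, 49 kHz.
k=3: 52 kHz, 69.2 kHz.
k=4: 72.2 kHz, 89.4 kHz.
Within [18.4 kHz, 71.6 kHz]: 28.8 kHz, 31.8 kHz, 49 kHz, 52 kHz, 69.2 kHz.

28.8 kHz, 31.8 kHz, 49 kHz, 52 kHz, 69.2 kHz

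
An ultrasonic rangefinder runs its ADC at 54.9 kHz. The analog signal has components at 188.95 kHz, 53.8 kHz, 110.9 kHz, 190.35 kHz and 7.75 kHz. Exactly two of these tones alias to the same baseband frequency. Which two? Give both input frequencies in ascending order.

fs/2 = 27.45 kHz.
188.95 kHz mod fs = 24.25 kHz.
24.25 kHz ≤ fs/2 = 27.45 kHz, appears at 24.25 kHz.
53.8 kHz > fs/2 = 27.45 kHz, folds to fs − 53.8 kHz = 1.1 kHz.
110.9 kHz mod fs = 1.1 kHz.
1.1 kHz ≤ fs/2 = 27.45 kHz, appears at 1.1 kHz.
190.35 kHz mod fs = 25.65 kHz.
25.65 kHz ≤ fs/2 = 27.45 kHz, appears at 25.65 kHz.
7.75 kHz ≤ fs/2 = 27.45 kHz, passes unchanged.
53.8 kHz and 110.9 kHz both map to 1.1 kHz.

53.8 kHz, 110.9 kHz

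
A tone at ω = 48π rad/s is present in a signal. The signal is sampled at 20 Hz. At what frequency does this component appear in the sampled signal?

ω = 48π rad/s → f = ω/(2π) = 24 Hz.
24 Hz mod fs = 4 Hz.
4 Hz ≤ fs/2 = 10 Hz, appears at 4 Hz.

4 Hz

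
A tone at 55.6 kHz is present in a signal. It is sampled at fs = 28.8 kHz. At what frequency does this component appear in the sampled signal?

55.6 kHz mod fs = 26.8 kHz.
26.8 kHz > fs/2 = 14.4 kHz, folds to fs − 26.8 kHz = 2 kHz.

2 kHz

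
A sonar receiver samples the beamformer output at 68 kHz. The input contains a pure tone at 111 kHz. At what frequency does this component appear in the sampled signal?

111 kHz mod fs = 43 kHz.
43 kHz > fs/2 = 34 kHz, folds to fs − 43 kHz = 25 kHz.

25 kHz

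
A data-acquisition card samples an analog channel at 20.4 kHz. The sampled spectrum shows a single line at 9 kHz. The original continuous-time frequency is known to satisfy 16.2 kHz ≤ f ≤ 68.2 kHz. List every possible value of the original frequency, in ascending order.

Frequencies that alias to 9 kHz are k·fs ± 9 kHz for integer k ≥ 0.
k=0: 9 kHz.
k=1: 11.4 kHz, 29.4 kHz.
k=2: 31.8 kHz, 49.8 kHz.
k=3: 52.2 kHz, 70.2 kHz.
k=4: 72.6 kHz, 90.6 kHz.
Within [16.2 kHz, 68.2 kHz]: 29.4 kHz, 31.8 kHz, 49.8 kHz, 52.2 kHz.

29.4 kHz, 31.8 kHz, 49.8 kHz, 52.2 kHz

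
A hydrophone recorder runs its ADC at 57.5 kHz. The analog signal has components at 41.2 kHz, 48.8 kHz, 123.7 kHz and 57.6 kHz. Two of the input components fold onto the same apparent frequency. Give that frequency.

8.7 kHz

fs/2 = 28.75 kHz.
41.2 kHz > fs/2 = 28.75 kHz, folds to fs − 41.2 kHz = 16.3 kHz.
48.8 kHz > fs/2 = 28.75 kHz, folds to fs − 48.8 kHz = 8.7 kHz.
123.7 kHz mod fs = 8.7 kHz.
8.7 kHz ≤ fs/2 = 28.75 kHz, appears at 8.7 kHz.
57.6 kHz mod fs = 0.1 kHz.
0.1 kHz ≤ fs/2 = 28.75 kHz, appears at 0.1 kHz.
48.8 kHz and 123.7 kHz both map to 8.7 kHz.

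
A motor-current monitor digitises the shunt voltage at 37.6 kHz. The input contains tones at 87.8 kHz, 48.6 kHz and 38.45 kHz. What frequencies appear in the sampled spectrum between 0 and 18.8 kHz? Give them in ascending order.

0.85 kHz, 11 kHz, 12.6 kHz

fs/2 = 18.8 kHz.
87.8 kHz mod fs = 12.6 kHz.
12.6 kHz ≤ fs/2 = 18.8 kHz, appears at 12.6 kHz.
48.6 kHz mod fs = 11 kHz.
11 kHz ≤ fs/2 = 18.8 kHz, appears at 11 kHz.
38.45 kHz mod fs = 0.85 kHz.
0.85 kHz ≤ fs/2 = 18.8 kHz, appears at 0.85 kHz.
Distinct values: {0.85 kHz, 11 kHz, 12.6 kHz}.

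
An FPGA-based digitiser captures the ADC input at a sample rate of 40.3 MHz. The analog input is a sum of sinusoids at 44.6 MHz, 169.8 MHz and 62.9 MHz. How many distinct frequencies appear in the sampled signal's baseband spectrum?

fs/2 = 20.15 MHz.
44.6 MHz mod fs = 4.3 MHz.
4.3 MHz ≤ fs/2 = 20.15 MHz, appears at 4.3 MHz.
169.8 MHz mod fs = 8.6 MHz.
8.6 MHz ≤ fs/2 = 20.15 MHz, appears at 8.6 MHz.
62.9 MHz mod fs = 22.6 MHz.
22.6 MHz > fs/2 = 20.15 MHz, folds to fs − 22.6 MHz = 17.7 MHz.
Distinct values: {4.3 MHz, 8.6 MHz, 17.7 MHz} → 3.

3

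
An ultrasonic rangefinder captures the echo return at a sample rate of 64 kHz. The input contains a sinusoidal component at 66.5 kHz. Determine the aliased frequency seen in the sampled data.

66.5 kHz mod fs = 2.5 kHz.
2.5 kHz ≤ fs/2 = 32 kHz, appears at 2.5 kHz.

2.5 kHz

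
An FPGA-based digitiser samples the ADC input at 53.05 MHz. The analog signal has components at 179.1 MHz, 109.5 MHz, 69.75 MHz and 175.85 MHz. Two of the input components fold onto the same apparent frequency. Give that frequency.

16.7 MHz

fs/2 = 26.525 MHz.
179.1 MHz mod fs = 19.95 MHz.
19.95 MHz ≤ fs/2 = 26.525 MHz, appears at 19.95 MHz.
109.5 MHz mod fs = 3.4 MHz.
3.4 MHz ≤ fs/2 = 26.525 MHz, appears at 3.4 MHz.
69.75 MHz mod fs = 16.7 MHz.
16.7 MHz ≤ fs/2 = 26.525 MHz, appears at 16.7 MHz.
175.85 MHz mod fs = 16.7 MHz.
16.7 MHz ≤ fs/2 = 26.525 MHz, appears at 16.7 MHz.
69.75 MHz and 175.85 MHz both map to 16.7 MHz.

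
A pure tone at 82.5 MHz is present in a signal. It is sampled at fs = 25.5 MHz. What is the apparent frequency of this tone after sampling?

82.5 MHz mod fs = 6 MHz.
6 MHz ≤ fs/2 = 12.75 MHz, appears at 6 MHz.

6 MHz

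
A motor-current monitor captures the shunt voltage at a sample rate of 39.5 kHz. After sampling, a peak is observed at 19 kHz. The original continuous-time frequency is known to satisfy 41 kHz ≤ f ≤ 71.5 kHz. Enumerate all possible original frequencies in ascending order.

Frequencies that alias to 19 kHz are k·fs ± 19 kHz for integer k ≥ 0.
k=0: 19 kHz.
k=1: 20.5 kHz, 58.5 kHz.
k=2: 60 kHz, 98 kHz.
k=3: 99.5 kHz, 137.5 kHz.
Within [41 kHz, 71.5 kHz]: 58.5 kHz, 60 kHz.

58.5 kHz, 60 kHz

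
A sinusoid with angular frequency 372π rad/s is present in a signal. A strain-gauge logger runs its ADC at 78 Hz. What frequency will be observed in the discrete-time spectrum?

30 Hz

ω = 372π rad/s → f = ω/(2π) = 186 Hz.
186 Hz mod fs = 30 Hz.
30 Hz ≤ fs/2 = 39 Hz, appears at 30 Hz.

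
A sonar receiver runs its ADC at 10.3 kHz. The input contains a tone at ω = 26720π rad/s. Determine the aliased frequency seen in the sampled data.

3.06 kHz

ω = 26720π rad/s → f = ω/(2π) = 13360 Hz = 13.36 kHz.
13.36 kHz mod fs = 3.06 kHz.
3.06 kHz ≤ fs/2 = 5.15 kHz, appears at 3.06 kHz.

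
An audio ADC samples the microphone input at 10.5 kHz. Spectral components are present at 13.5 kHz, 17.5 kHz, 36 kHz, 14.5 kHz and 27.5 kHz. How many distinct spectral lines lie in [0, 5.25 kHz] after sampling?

4

fs/2 = 5.25 kHz.
13.5 kHz mod fs = 3 kHz.
3 kHz ≤ fs/2 = 5.25 kHz, appears at 3 kHz.
17.5 kHz mod fs = 7 kHz.
7 kHz > fs/2 = 5.25 kHz, folds to fs − 7 kHz = 3.5 kHz.
36 kHz mod fs = 4.5 kHz.
4.5 kHz ≤ fs/2 = 5.25 kHz, appears at 4.5 kHz.
14.5 kHz mod fs = 4 kHz.
4 kHz ≤ fs/2 = 5.25 kHz, appears at 4 kHz.
27.5 kHz mod fs = 6.5 kHz.
6.5 kHz > fs/2 = 5.25 kHz, folds to fs − 6.5 kHz = 4 kHz.
Distinct values: {3 kHz, 3.5 kHz, 4 kHz, 4.5 kHz} → 4.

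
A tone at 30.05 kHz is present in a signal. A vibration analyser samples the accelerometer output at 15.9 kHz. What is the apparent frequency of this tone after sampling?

30.05 kHz mod fs = 14.15 kHz.
14.15 kHz > fs/2 = 7.95 kHz, folds to fs − 14.15 kHz = 1.75 kHz.

1.75 kHz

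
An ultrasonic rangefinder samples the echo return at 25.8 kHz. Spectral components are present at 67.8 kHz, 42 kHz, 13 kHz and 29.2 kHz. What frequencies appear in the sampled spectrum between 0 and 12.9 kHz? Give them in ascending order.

3.4 kHz, 9.6 kHz, 12.8 kHz

fs/2 = 12.9 kHz.
67.8 kHz mod fs = 16.2 kHz.
16.2 kHz > fs/2 = 12.9 kHz, folds to fs − 16.2 kHz = 9.6 kHz.
42 kHz mod fs = 16.2 kHz.
16.2 kHz > fs/2 = 12.9 kHz, folds to fs − 16.2 kHz = 9.6 kHz.
13 kHz > fs/2 = 12.9 kHz, folds to fs − 13 kHz = 12.8 kHz.
29.2 kHz mod fs = 3.4 kHz.
3.4 kHz ≤ fs/2 = 12.9 kHz, appears at 3.4 kHz.
Distinct values: {3.4 kHz, 9.6 kHz, 12.8 kHz}.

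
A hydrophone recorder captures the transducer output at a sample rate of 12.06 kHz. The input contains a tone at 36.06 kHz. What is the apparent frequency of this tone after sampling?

0.12 kHz

36.06 kHz mod fs = 11.94 kHz.
11.94 kHz > fs/2 = 6.03 kHz, folds to fs − 11.94 kHz = 0.12 kHz.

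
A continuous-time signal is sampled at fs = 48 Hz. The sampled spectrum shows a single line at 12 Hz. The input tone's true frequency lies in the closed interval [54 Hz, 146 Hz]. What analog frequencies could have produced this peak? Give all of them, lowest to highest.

60 Hz, 84 Hz, 108 Hz, 132 Hz

Frequencies that alias to 12 Hz are k·fs ± 12 Hz for integer k ≥ 0.
k=0: 12 Hz.
k=1: 36 Hz, 60 Hz.
k=2: 84 Hz, 108 Hz.
k=3: 132 Hz, 156 Hz.
k=4: 180 Hz, 204 Hz.
Within [54 Hz, 146 Hz]: 60 Hz, 84 Hz, 108 Hz, 132 Hz.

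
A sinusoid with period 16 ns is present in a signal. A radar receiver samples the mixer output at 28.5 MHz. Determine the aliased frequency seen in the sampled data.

5.5 MHz

T = 16 ns → f = 1/T = 62.5 MHz.
62.5 MHz mod fs = 5.5 MHz.
5.5 MHz ≤ fs/2 = 14.25 MHz, appears at 5.5 MHz.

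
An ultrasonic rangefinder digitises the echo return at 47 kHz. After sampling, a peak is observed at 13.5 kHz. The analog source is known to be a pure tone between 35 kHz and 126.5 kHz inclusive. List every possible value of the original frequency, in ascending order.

60.5 kHz, 80.5 kHz, 107.5 kHz

Frequencies that alias to 13.5 kHz are k·fs ± 13.5 kHz for integer k ≥ 0.
k=0: 13.5 kHz.
k=1: 33.5 kHz, 60.5 kHz.
k=2: 80.5 kHz, 107.5 kHz.
k=3: 127.5 kHz, 154.5 kHz.
Within [35 kHz, 126.5 kHz]: 60.5 kHz, 80.5 kHz, 107.5 kHz.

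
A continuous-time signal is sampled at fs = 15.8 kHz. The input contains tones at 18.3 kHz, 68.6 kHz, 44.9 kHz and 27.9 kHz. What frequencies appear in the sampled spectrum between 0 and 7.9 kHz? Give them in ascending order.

fs/2 = 7.9 kHz.
18.3 kHz mod fs = 2.5 kHz.
2.5 kHz ≤ fs/2 = 7.9 kHz, appears at 2.5 kHz.
68.6 kHz mod fs = 5.4 kHz.
5.4 kHz ≤ fs/2 = 7.9 kHz, appears at 5.4 kHz.
44.9 kHz mod fs = 13.3 kHz.
13.3 kHz > fs/2 = 7.9 kHz, folds to fs − 13.3 kHz = 2.5 kHz.
27.9 kHz mod fs = 12.1 kHz.
12.1 kHz > fs/2 = 7.9 kHz, folds to fs − 12.1 kHz = 3.7 kHz.
Distinct values: {2.5 kHz, 3.7 kHz, 5.4 kHz}.

2.5 kHz, 3.7 kHz, 5.4 kHz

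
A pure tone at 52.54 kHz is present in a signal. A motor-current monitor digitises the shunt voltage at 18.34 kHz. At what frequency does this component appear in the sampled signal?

52.54 kHz mod fs = 15.86 kHz.
15.86 kHz > fs/2 = 9.17 kHz, folds to fs − 15.86 kHz = 2.48 kHz.

2.48 kHz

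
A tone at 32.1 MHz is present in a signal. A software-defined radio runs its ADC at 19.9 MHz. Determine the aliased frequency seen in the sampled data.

7.7 MHz

32.1 MHz mod fs = 12.2 MHz.
12.2 MHz > fs/2 = 9.95 MHz, folds to fs − 12.2 MHz = 7.7 MHz.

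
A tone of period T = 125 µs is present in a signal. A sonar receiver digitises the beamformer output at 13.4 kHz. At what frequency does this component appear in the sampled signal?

T = 125 µs → f = 1/T = 8 kHz.
8 kHz > fs/2 = 6.7 kHz, folds to fs − 8 kHz = 5.4 kHz.

5.4 kHz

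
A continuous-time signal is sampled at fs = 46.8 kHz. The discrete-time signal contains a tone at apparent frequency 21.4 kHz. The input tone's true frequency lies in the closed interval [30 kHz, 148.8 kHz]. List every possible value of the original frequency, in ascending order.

68.2 kHz, 72.2 kHz, 115 kHz, 119 kHz

Frequencies that alias to 21.4 kHz are k·fs ± 21.4 kHz for integer k ≥ 0.
k=0: 21.4 kHz.
k=1: 25.4 kHz, 68.2 kHz.
k=2: 72.2 kHz, 115 kHz.
k=3: 119 kHz, 161.8 kHz.
k=4: 165.8 kHz, 208.6 kHz.
Within [30 kHz, 148.8 kHz]: 68.2 kHz, 72.2 kHz, 115 kHz, 119 kHz.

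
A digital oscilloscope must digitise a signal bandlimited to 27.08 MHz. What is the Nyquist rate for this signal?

Nyquist rate = 2 × 27.08 MHz = 54.16 MHz.

54.16 MHz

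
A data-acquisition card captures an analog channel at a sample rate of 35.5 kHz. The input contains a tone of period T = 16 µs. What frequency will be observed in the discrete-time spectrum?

8.5 kHz

T = 16 µs → f = 1/T = 62.5 kHz.
62.5 kHz mod fs = 27 kHz.
27 kHz > fs/2 = 17.75 kHz, folds to fs − 27 kHz = 8.5 kHz.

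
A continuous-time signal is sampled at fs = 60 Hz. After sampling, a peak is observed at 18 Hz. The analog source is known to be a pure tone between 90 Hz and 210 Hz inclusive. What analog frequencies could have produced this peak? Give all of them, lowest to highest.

102 Hz, 138 Hz, 162 Hz, 198 Hz

Frequencies that alias to 18 Hz are k·fs ± 18 Hz for integer k ≥ 0.
k=0: 18 Hz.
k=1: 42 Hz, 78 Hz.
k=2: 102 Hz, 138 Hz.
k=3: 162 Hz, 198 Hz.
k=4: 222 Hz, 258 Hz.
Within [90 Hz, 210 Hz]: 102 Hz, 138 Hz, 162 Hz, 198 Hz.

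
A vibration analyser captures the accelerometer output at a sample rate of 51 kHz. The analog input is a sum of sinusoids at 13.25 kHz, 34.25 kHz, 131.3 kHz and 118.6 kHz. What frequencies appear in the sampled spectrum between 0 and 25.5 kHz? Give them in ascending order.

fs/2 = 25.5 kHz.
13.25 kHz ≤ fs/2 = 25.5 kHz, passes unchanged.
34.25 kHz > fs/2 = 25.5 kHz, folds to fs − 34.25 kHz = 16.75 kHz.
131.3 kHz mod fs = 29.3 kHz.
29.3 kHz > fs/2 = 25.5 kHz, folds to fs − 29.3 kHz = 21.7 kHz.
118.6 kHz mod fs = 16.6 kHz.
16.6 kHz ≤ fs/2 = 25.5 kHz, appears at 16.6 kHz.
Distinct values: {13.25 kHz, 16.6 kHz, 16.75 kHz, 21.7 kHz}.

13.25 kHz, 16.6 kHz, 16.75 kHz, 21.7 kHz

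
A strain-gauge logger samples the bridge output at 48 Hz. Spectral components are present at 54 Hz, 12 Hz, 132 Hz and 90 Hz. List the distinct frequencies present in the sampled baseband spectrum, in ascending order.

fs/2 = 24 Hz.
54 Hz mod fs = 6 Hz.
6 Hz ≤ fs/2 = 24 Hz, appears at 6 Hz.
12 Hz ≤ fs/2 = 24 Hz, passes unchanged.
132 Hz mod fs = 36 Hz.
36 Hz > fs/2 = 24 Hz, folds to fs − 36 Hz = 12 Hz.
90 Hz mod fs = 42 Hz.
42 Hz > fs/2 = 24 Hz, folds to fs − 42 Hz = 6 Hz.
Distinct values: {6 Hz, 12 Hz}.

6 Hz, 12 Hz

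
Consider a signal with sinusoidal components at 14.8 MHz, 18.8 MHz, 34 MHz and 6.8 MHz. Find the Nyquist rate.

68 MHz

Highest-frequency component: 34 MHz.
Nyquist rate = 2 × 34 MHz = 68 MHz.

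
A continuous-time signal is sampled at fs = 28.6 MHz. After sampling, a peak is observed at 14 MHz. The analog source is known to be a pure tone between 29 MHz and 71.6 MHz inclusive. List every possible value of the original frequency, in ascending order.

Frequencies that alias to 14 MHz are k·fs ± 14 MHz for integer k ≥ 0.
k=0: 14 MHz.
k=1: 14.6 MHz, 42.6 MHz.
k=2: 43.2 MHz, 71.2 MHz.
k=3: 71.8 MHz, 99.8 MHz.
Within [29 MHz, 71.6 MHz]: 42.6 MHz, 43.2 MHz, 71.2 MHz.

42.6 MHz, 43.2 MHz, 71.2 MHz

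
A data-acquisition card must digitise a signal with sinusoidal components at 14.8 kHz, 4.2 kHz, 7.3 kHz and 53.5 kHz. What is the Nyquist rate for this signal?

Highest-frequency component: 53.5 kHz.
Nyquist rate = 2 × 53.5 kHz = 107 kHz.

107 kHz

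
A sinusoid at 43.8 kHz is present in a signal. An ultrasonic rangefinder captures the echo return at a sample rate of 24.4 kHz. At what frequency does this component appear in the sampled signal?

43.8 kHz mod fs = 19.4 kHz.
19.4 kHz > fs/2 = 12.2 kHz, folds to fs − 19.4 kHz = 5 kHz.

5 kHz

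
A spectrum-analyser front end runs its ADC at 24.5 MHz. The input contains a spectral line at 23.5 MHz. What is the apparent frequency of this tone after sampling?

1 MHz

23.5 MHz > fs/2 = 12.25 MHz, folds to fs − 23.5 MHz = 1 MHz.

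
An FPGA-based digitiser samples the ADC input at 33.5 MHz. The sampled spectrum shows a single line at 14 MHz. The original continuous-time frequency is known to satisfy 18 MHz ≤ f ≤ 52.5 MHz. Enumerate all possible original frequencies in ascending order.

19.5 MHz, 47.5 MHz

Frequencies that alias to 14 MHz are k·fs ± 14 MHz for integer k ≥ 0.
k=0: 14 MHz.
k=1: 19.5 MHz, 47.5 MHz.
k=2: 53 MHz, 81 MHz.
Within [18 MHz, 52.5 MHz]: 19.5 MHz, 47.5 MHz.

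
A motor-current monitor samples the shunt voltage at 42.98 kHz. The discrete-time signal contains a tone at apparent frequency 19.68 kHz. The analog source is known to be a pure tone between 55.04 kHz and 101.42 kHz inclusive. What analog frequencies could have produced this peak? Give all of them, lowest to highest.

Frequencies that alias to 19.68 kHz are k·fs ± 19.68 kHz for integer k ≥ 0.
k=0: 19.68 kHz.
k=1: 23.3 kHz, 62.66 kHz.
k=2: 66.28 kHz, 105.64 kHz.
k=3: 109.26 kHz, 148.62 kHz.
Within [55.04 kHz, 101.42 kHz]: 62.66 kHz, 66.28 kHz.

62.66 kHz, 66.28 kHz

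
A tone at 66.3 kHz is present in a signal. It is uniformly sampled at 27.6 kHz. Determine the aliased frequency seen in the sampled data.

11.1 kHz

66.3 kHz mod fs = 11.1 kHz.
11.1 kHz ≤ fs/2 = 13.8 kHz, appears at 11.1 kHz.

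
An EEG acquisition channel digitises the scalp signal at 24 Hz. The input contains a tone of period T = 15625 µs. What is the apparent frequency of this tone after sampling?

8 Hz

T = 15625 µs → f = 1/T = 64 Hz.
64 Hz mod fs = 16 Hz.
16 Hz > fs/2 = 12 Hz, folds to fs − 16 Hz = 8 Hz.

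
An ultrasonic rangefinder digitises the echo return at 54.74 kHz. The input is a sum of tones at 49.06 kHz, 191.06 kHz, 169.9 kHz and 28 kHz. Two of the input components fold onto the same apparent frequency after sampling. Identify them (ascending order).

49.06 kHz, 169.9 kHz

fs/2 = 27.37 kHz.
49.06 kHz > fs/2 = 27.37 kHz, folds to fs − 49.06 kHz = 5.68 kHz.
191.06 kHz mod fs = 26.84 kHz.
26.84 kHz ≤ fs/2 = 27.37 kHz, appears at 26.84 kHz.
169.9 kHz mod fs = 5.68 kHz.
5.68 kHz ≤ fs/2 = 27.37 kHz, appears at 5.68 kHz.
28 kHz > fs/2 = 27.37 kHz, folds to fs − 28 kHz = 26.74 kHz.
49.06 kHz and 169.9 kHz both map to 5.68 kHz.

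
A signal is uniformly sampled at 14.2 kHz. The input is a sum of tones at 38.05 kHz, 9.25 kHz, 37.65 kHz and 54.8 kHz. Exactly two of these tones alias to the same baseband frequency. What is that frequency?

fs/2 = 7.1 kHz.
38.05 kHz mod fs = 9.65 kHz.
9.65 kHz > fs/2 = 7.1 kHz, folds to fs − 9.65 kHz = 4.55 kHz.
9.25 kHz > fs/2 = 7.1 kHz, folds to fs − 9.25 kHz = 4.95 kHz.
37.65 kHz mod fs = 9.25 kHz.
9.25 kHz > fs/2 = 7.1 kHz, folds to fs − 9.25 kHz = 4.95 kHz.
54.8 kHz mod fs = 12.2 kHz.
12.2 kHz > fs/2 = 7.1 kHz, folds to fs − 12.2 kHz = 2 kHz.
9.25 kHz and 37.65 kHz both map to 4.95 kHz.

4.95 kHz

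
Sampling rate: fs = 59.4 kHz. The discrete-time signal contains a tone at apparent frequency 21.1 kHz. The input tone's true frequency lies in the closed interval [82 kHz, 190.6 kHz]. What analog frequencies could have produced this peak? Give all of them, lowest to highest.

Frequencies that alias to 21.1 kHz are k·fs ± 21.1 kHz for integer k ≥ 0.
k=0: 21.1 kHz.
k=1: 38.3 kHz, 80.5 kHz.
k=2: 97.7 kHz, 139.9 kHz.
k=3: 157.1 kHz, 199.3 kHz.
k=4: 216.5 kHz, 258.7 kHz.
Within [82 kHz, 190.6 kHz]: 97.7 kHz, 139.9 kHz, 157.1 kHz.

97.7 kHz, 139.9 kHz, 157.1 kHz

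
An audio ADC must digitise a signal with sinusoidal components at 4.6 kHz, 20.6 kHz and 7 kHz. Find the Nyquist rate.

41.2 kHz

Highest-frequency component: 20.6 kHz.
Nyquist rate = 2 × 20.6 kHz = 41.2 kHz.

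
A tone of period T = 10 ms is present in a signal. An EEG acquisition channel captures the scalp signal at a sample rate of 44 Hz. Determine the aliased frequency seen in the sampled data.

T = 10 ms → f = 1/T = 100 Hz.
100 Hz mod fs = 12 Hz.
12 Hz ≤ fs/2 = 22 Hz, appears at 12 Hz.

12 Hz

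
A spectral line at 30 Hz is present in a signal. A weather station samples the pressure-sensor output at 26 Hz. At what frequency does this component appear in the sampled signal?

4 Hz

30 Hz mod fs = 4 Hz.
4 Hz ≤ fs/2 = 13 Hz, appears at 4 Hz.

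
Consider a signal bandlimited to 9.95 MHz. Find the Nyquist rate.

19.9 MHz

Nyquist rate = 2 × 9.95 MHz = 19.9 MHz.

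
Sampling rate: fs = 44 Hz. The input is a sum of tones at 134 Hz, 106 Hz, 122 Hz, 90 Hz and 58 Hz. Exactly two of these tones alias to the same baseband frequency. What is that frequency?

fs/2 = 22 Hz.
134 Hz mod fs = 2 Hz.
2 Hz ≤ fs/2 = 22 Hz, appears at 2 Hz.
106 Hz mod fs = 18 Hz.
18 Hz ≤ fs/2 = 22 Hz, appears at 18 Hz.
122 Hz mod fs = 34 Hz.
34 Hz > fs/2 = 22 Hz, folds to fs − 34 Hz = 10 Hz.
90 Hz mod fs = 2 Hz.
2 Hz ≤ fs/2 = 22 Hz, appears at 2 Hz.
58 Hz mod fs = 14 Hz.
14 Hz ≤ fs/2 = 22 Hz, appears at 14 Hz.
90 Hz and 134 Hz both map to 2 Hz.

2 Hz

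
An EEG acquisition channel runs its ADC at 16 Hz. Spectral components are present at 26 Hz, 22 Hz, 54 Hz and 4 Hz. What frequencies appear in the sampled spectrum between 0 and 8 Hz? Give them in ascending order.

4 Hz, 6 Hz

fs/2 = 8 Hz.
26 Hz mod fs = 10 Hz.
10 Hz > fs/2 = 8 Hz, folds to fs − 10 Hz = 6 Hz.
22 Hz mod fs = 6 Hz.
6 Hz ≤ fs/2 = 8 Hz, appears at 6 Hz.
54 Hz mod fs = 6 Hz.
6 Hz ≤ fs/2 = 8 Hz, appears at 6 Hz.
4 Hz ≤ fs/2 = 8 Hz, passes unchanged.
Distinct values: {4 Hz, 6 Hz}.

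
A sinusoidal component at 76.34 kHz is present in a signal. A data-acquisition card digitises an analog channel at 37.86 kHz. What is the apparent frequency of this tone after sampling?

0.62 kHz

76.34 kHz mod fs = 0.62 kHz.
0.62 kHz ≤ fs/2 = 18.93 kHz, appears at 0.62 kHz.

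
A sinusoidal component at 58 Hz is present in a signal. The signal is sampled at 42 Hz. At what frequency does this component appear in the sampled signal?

16 Hz

58 Hz mod fs = 16 Hz.
16 Hz ≤ fs/2 = 21 Hz, appears at 16 Hz.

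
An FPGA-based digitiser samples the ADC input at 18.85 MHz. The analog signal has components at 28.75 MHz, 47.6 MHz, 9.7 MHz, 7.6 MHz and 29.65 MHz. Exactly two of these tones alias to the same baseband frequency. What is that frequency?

8.95 MHz

fs/2 = 9.425 MHz.
28.75 MHz mod fs = 9.9 MHz.
9.9 MHz > fs/2 = 9.425 MHz, folds to fs − 9.9 MHz = 8.95 MHz.
47.6 MHz mod fs = 9.9 MHz.
9.9 MHz > fs/2 = 9.425 MHz, folds to fs − 9.9 MHz = 8.95 MHz.
9.7 MHz > fs/2 = 9.425 MHz, folds to fs − 9.7 MHz = 9.15 MHz.
7.6 MHz ≤ fs/2 = 9.425 MHz, passes unchanged.
29.65 MHz mod fs = 10.8 MHz.
10.8 MHz > fs/2 = 9.425 MHz, folds to fs − 10.8 MHz = 8.05 MHz.
28.75 MHz and 47.6 MHz both map to 8.95 MHz.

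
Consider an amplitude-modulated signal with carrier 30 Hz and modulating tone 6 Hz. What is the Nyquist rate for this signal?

AM sidebands sit at fc ± fm = 24 Hz and 36 Hz.
Highest-frequency component: 36 Hz.
Nyquist rate = 2 × 36 Hz = 72 Hz.

72 Hz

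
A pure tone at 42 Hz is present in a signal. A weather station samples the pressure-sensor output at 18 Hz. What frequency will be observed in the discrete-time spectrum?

42 Hz mod fs = 6 Hz.
6 Hz ≤ fs/2 = 9 Hz, appears at 6 Hz.

6 Hz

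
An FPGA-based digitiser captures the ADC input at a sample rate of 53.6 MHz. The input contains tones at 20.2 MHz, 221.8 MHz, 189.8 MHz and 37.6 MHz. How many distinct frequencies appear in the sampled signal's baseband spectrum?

fs/2 = 26.8 MHz.
20.2 MHz ≤ fs/2 = 26.8 MHz, passes unchanged.
221.8 MHz mod fs = 7.4 MHz.
7.4 MHz ≤ fs/2 = 26.8 MHz, appears at 7.4 MHz.
189.8 MHz mod fs = 29 MHz.
29 MHz > fs/2 = 26.8 MHz, folds to fs − 29 MHz = 24.6 MHz.
37.6 MHz > fs/2 = 26.8 MHz, folds to fs − 37.6 MHz = 16 MHz.
Distinct values: {7.4 MHz, 16 MHz, 20.2 MHz, 24.6 MHz} → 4.

4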